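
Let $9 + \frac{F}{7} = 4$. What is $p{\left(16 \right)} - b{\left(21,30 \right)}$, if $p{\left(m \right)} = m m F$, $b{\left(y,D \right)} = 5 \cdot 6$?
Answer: $-8990$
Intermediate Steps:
$F = -35$ ($F = -63 + 7 \cdot 4 = -63 + 28 = -35$)
$b{\left(y,D \right)} = 30$
$p{\left(m \right)} = - 35 m^{2}$ ($p{\left(m \right)} = m m \left(-35\right) = m^{2} \left(-35\right) = - 35 m^{2}$)
$p{\left(16 \right)} - b{\left(21,30 \right)} = - 35 \cdot 16^{2} - 30 = \left(-35\right) 256 - 30 = -8960 - 30 = -8990$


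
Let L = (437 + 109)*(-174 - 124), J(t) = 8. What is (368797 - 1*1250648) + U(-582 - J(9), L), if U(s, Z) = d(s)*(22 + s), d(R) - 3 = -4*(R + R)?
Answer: -3564515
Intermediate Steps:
L = -162708 (L = 546*(-298) = -162708)
d(R) = 3 - 8*R (d(R) = 3 - 4*(R + R) = 3 - 8*R)
U(s, Z) = (3 - 8*s)*(22 + s)
(368797 - 1*1250648) + U(-582 - J(9), L) = (368797 - 1*1250648) - (-3 + 8*(-582 - 1*8))*(22 + (-582 - 1*8)) = (368797 - 1250648) - (-3 + 8*(-582 - 8))*(22 + (-582 - 8)) = -881851 - (-3 + 8*(-590))*(22 - 590) = -881851 - 1*(-3 - 4720)*(-568) = -881851 - 1*(-4723)*(-568) = -881851 - 2682664 = -3564515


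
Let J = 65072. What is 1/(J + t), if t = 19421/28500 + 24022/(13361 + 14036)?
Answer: 780814500/50810377848137 ≈ 1.5367e-5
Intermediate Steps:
t = 1216704137/780814500 (t = 19421*(1/28500) + 24022/27397 = 19421/28500 + 24022*(1/27397) = 19421/28500 + 24022/27397 = 1216704137/780814500 ≈ 1.5583)
1/(J + t) = 1/(65072 + 1216704137/780814500) = 1/(50810377848137/780814500) = 780814500/50810377848137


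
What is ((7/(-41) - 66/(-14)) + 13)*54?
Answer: 271890/287 ≈ 947.35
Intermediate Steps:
((7/(-41) - 66/(-14)) + 13)*54 = ((7*(-1/41) - 66*(-1/14)) + 13)*54 = ((-7/41 + 33/7) + 13)*54 = (1304/287 + 13)*54 = (5035/287)*54 = 271890/287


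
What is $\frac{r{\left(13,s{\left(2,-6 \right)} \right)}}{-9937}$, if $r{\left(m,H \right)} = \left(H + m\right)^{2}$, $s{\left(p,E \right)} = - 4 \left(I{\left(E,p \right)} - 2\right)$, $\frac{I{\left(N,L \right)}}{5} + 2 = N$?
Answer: $- \frac{32761}{9937} \approx -3.2969$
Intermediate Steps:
$I{\left(N,L \right)} = -10 + 5 N$
$s{\left(p,E \right)} = 48 - 20 E$ ($s{\left(p,E \right)} = - 4 \left(\left(-10 + 5 E\right) - 2\right) = - 4 \left(-12 + 5 E\right) = 48 - 20 E$)
$\frac{r{\left(13,s{\left(2,-6 \right)} \right)}}{-9937} = \frac{\left(\left(48 - -120\right) + 13\right)^{2}}{-9937} = \left(\left(48 + 120\right) + 13\right)^{2} \left(- \frac{1}{9937}\right) = \left(168 + 13\right)^{2} \left(- \frac{1}{9937}\right) = 181^{2} \left(- \frac{1}{9937}\right) = 32761 \left(- \frac{1}{9937}\right) = - \frac{32761}{9937}$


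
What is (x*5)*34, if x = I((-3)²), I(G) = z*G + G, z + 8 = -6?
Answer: -19890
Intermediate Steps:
z = -14 (z = -8 - 6 = -14)
I(G) = -13*G (I(G) = -14*G + G = -13*G)
x = -117 (x = -13*(-3)² = -13*9 = -117)
(x*5)*34 = -117*5*34 = -585*34 = -19890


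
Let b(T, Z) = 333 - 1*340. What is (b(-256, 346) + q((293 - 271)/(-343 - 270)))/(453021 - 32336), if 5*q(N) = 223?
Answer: 188/2103425 ≈ 8.9378e-5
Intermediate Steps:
b(T, Z) = -7 (b(T, Z) = 333 - 340 = -7)
q(N) = 223/5 (q(N) = (1/5)*223 = 223/5)
(b(-256, 346) + q((293 - 271)/(-343 - 270)))/(453021 - 32336) = (-7 + 223/5)/(453021 - 32336) = (188/5)/420685 = (188/5)*(1/420685) = 188/2103425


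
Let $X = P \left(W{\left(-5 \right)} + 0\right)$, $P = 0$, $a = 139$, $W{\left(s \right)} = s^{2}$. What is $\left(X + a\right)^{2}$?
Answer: $19321$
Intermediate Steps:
$X = 0$ ($X = 0 \left(\left(-5\right)^{2} + 0\right) = 0 \left(25 + 0\right) = 0 \cdot 25 = 0$)
$\left(X + a\right)^{2} = \left(0 + 139\right)^{2} = 139^{2} = 19321$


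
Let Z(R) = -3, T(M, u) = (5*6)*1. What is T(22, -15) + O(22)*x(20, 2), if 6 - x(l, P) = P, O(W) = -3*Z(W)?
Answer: 66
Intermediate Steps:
T(M, u) = 30 (T(M, u) = 30*1 = 30)
O(W) = 9 (O(W) = -3*(-3) = 9)
x(l, P) = 6 - P
T(22, -15) + O(22)*x(20, 2) = 30 + 9*(6 - 1*2) = 30 + 9*(6 - 2) = 30 + 9*4 = 30 + 36 = 66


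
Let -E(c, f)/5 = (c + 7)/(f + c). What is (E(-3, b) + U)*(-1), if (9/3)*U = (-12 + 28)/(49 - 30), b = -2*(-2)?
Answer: 1124/57 ≈ 19.719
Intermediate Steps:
b = 4
E(c, f) = -5*(7 + c)/(c + f) (E(c, f) = -5*(c + 7)/(f + c) = -5*(7 + c)/(c + f))
U = 16/57 (U = ((-12 + 28)/(49 - 30))/3 = (16/19)/3 = (16*(1/19))/3 = (1/3)*(16/19) = 16/57 ≈ 0.28070)
(E(-3, b) + U)*(-1) = (5*(-7 - 1*(-3))/(-3 + 4) + 16/57)*(-1) = (5*(-7 + 3)/1 + 16/57)*(-1) = (5*1*(-4) + 16/57)*(-1) = (-20 + 16/57)*(-1) = -1124/57*(-1) = 1124/57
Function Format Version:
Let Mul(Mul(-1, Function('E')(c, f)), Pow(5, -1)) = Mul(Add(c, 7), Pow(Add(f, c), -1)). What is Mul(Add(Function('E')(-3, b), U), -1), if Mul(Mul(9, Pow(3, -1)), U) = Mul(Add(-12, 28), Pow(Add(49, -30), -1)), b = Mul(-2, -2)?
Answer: Rational(1124, 57) ≈ 19.719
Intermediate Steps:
b = 4
Function('E')(c, f) = Mul(-5, Pow(Add(c, f), -1), Add(7, c)) (Function('E')(c, f) = Mul(-5, Mul(Add(c, 7), Pow(Add(f, c), -1))) = Mul(-5, Mul(Add(7, c), Pow(Add(c, f), -1))) = Mul(-5, Mul(Pow(Add(c, f), -1), Add(7, c))) = Mul(-5, Pow(Add(c, f), -1), Add(7, c)))
U = Rational(16, 57) (U = Mul(Rational(1, 3), Mul(Add(-12, 28), Pow(Add(49, -30), -1))) = Mul(Rational(1, 3), Mul(16, Pow(19, -1))) = Mul(Rational(1, 3), Mul(16, Rational(1, 19))) = Mul(Rational(1, 3), Rational(16, 19)) = Rational(16, 57) ≈ 0.28070)
Mul(Add(Function('E')(-3, b), U), -1) = Mul(Add(Mul(5, Pow(Add(-3, 4), -1), Add(-7, Mul(-1, -3))), Rational(16, 57)), -1) = Mul(Add(Mul(5, Pow(1, -1), Add(-7, 3)), Rational(16, 57)), -1) = Mul(Add(Mul(5, 1, -4), Rational(16, 57)), -1) = Mul(Add(-20, Rational(16, 57)), -1) = Mul(Rational(-1124, 57), -1) = Rational(1124, 57)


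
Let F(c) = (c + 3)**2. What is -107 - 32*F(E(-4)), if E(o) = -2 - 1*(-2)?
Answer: -395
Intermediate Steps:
E(o) = 0 (E(o) = -2 + 2 = 0)
F(c) = (3 + c)**2
-107 - 32*F(E(-4)) = -107 - 32*(3 + 0)**2 = -107 - 32*3**2 = -107 - 32*9 = -107 - 288 = -395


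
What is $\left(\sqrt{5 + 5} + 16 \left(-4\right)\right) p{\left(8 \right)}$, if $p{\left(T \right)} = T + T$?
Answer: $-1024 + 16 \sqrt{10} \approx -973.4$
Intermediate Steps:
$p{\left(T \right)} = 2 T$
$\left(\sqrt{5 + 5} + 16 \left(-4\right)\right) p{\left(8 \right)} = \left(\sqrt{5 + 5} + 16 \left(-4\right)\right) 2 \cdot 8 = \left(\sqrt{10} - 64\right) 16 = \left(-64 + \sqrt{10}\right) 16 = -1024 + 16 \sqrt{10}$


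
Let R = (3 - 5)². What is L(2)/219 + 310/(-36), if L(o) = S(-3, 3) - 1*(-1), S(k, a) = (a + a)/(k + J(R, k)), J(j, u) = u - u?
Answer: -11321/1314 ≈ -8.6157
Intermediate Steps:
R = 4 (R = (-2)² = 4)
J(j, u) = 0
S(k, a) = 2*a/k (S(k, a) = (a + a)/(k + 0) = (2*a)/k = 2*a/k)
L(o) = -1 (L(o) = 2*3/(-3) - 1*(-1) = 2*3*(-⅓) + 1 = -2 + 1 = -1)
L(2)/219 + 310/(-36) = -1/219 + 310/(-36) = -1*1/219 + 310*(-1/36) = -1/219 - 155/18 = -11321/1314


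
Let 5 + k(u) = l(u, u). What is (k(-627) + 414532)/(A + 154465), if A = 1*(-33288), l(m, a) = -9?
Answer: 414518/121177 ≈ 3.4208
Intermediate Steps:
A = -33288
k(u) = -14 (k(u) = -5 - 9 = -14)
(k(-627) + 414532)/(A + 154465) = (-14 + 414532)/(-33288 + 154465) = 414518/121177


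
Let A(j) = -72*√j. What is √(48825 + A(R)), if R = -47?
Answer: 3*√(5425 - 8*I*√47) ≈ 220.97 - 1.1169*I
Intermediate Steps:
√(48825 + A(R)) = √(48825 - 72*I*√47)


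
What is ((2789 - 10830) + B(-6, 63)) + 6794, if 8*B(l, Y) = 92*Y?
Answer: -1045/2 ≈ -522.50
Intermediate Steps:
B(l, Y) = 23*Y/2 (B(l, Y) = (92*Y)/8 = 23*Y/2)
((2789 - 10830) + B(-6, 63)) + 6794 = ((2789 - 10830) + (23/2)*63) + 6794 = (-8041 + 1449/2) + 6794 = -14633/2 + 6794 = -1045/2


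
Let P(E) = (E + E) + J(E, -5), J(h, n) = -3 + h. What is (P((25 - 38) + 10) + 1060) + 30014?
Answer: 31062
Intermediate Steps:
P(E) = -3 + 3*E (P(E) = (E + E) + (-3 + E) = 2*E + (-3 + E) = -3 + 3*E)
(P((25 - 38) + 10) + 1060) + 30014 = ((-3 + 3*((25 - 38) + 10)) + 1060) + 30014 = ((-3 + 3*(-13 + 10)) + 1060) + 30014 = ((-3 + 3*(-3)) + 1060) + 30014 = ((-3 - 9) + 1060) + 30014 = (-12 + 1060) + 30014 = 1048 + 30014 = 31062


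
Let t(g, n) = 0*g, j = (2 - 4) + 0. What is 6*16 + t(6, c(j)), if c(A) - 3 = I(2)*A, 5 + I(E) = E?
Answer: 96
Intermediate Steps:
I(E) = -5 + E
j = -2 (j = -2 + 0 = -2)
c(A) = 3 - 3*A (c(A) = 3 + (-5 + 2)*A = 3 - 3*A)
t(g, n) = 0
6*16 + t(6, c(j)) = 6*16 + 0 = 96 + 0 = 96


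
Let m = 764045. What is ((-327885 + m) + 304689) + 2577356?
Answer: 3318205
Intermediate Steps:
((-327885 + m) + 304689) + 2577356 = ((-327885 + 764045) + 304689) + 2577356 = (436160 + 304689) + 2577356 = 740849 + 2577356 = 3318205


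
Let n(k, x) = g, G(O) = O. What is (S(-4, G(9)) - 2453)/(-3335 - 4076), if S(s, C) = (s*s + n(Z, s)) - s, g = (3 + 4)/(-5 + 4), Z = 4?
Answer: 2440/7411 ≈ 0.32924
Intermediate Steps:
g = -7 (g = 7/(-1) = 7*(-1) = -7)
n(k, x) = -7
S(s, C) = -7 + s**2 - s (S(s, C) = (s*s - 7) - s = (s**2 - 7) - s = (-7 + s**2) - s = -7 + s**2 - s)
(S(-4, G(9)) - 2453)/(-3335 - 4076) = ((-7 + (-4)**2 - 1*(-4)) - 2453)/(-3335 - 4076) = ((-7 + 16 + 4) - 2453)/(-7411) = (13 - 2453)*(-1/7411) = -2440*(-1/7411) = 2440/7411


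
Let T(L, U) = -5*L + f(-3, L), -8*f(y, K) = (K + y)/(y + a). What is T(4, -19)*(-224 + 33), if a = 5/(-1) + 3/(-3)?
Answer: 274849/72 ≈ 3817.3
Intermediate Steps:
a = -6 (a = 5*(-1) + 3*(-1/3) = -5 - 1 = -6)
f(y, K) = -(K + y)/(8*(-6 + y)) (f(y, K) = -(K + y)/(8*(y - 6)) = -(K + y)/(8*(-6 + y)))
T(L, U) = -1/24 - 359*L/72 (T(L, U) = -5*L + (-L - 1*(-3))/(8*(-6 - 3)) = -5*L + (1/8)*(-L + 3)/(-9) = -5*L + (1/8)*(-1/9)*(3 - L) = -5*L + (-1/24 + L/72) = -1/24 - 359*L/72)
T(4, -19)*(-224 + 33) = (-1/24 - 359/72*4)*(-224 + 33) = (-1/24 - 359/18)*(-191) = -1439/72*(-191) = 274849/72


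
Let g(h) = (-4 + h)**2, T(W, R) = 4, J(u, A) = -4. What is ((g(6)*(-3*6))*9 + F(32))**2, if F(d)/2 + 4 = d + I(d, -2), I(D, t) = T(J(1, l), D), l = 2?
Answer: 341056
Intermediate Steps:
I(D, t) = 4
F(d) = 2*d (F(d) = -8 + 2*(d + 4) = -8 + 2*(4 + d) = -8 + (8 + 2*d) = 2*d)
((g(6)*(-3*6))*9 + F(32))**2 = (((-4 + 6)**2*(-3*6))*9 + 2*32)**2 = ((2**2*(-18))*9 + 64)**2 = ((4*(-18))*9 + 64)**2 = (-72*9 + 64)**2 = (-648 + 64)**2 = (-584)**2 = 341056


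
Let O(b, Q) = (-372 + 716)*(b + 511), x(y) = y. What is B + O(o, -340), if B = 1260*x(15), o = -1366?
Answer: -275220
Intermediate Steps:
O(b, Q) = 175784 + 344*b (O(b, Q) = 344*(511 + b) = 175784 + 344*b)
B = 18900 (B = 1260*15 = 18900)
B + O(o, -340) = 18900 + (175784 + 344*(-1366)) = 18900 + (175784 - 469904) = 18900 - 294120 = -275220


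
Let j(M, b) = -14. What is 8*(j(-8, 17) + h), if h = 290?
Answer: 2208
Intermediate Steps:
8*(j(-8, 17) + h) = 8*(-14 + 290) = 8*276 = 2208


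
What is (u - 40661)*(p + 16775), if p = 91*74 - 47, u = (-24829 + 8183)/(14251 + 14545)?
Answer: -6867859999131/7199 ≈ -9.5400e+8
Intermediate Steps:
u = -8323/14398 (u = -16646/28796 = -16646*1/28796 = -8323/14398 ≈ -0.57807)
p = 6687 (p = 6734 - 47 = 6687)
(u - 40661)*(p + 16775) = (-8323/14398 - 40661)*(6687 + 16775) = -585445401/14398*23462 = -6867859999131/7199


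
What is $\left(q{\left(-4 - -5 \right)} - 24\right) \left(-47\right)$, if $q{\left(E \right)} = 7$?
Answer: $799$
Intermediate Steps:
$\left(q{\left(-4 - -5 \right)} - 24\right) \left(-47\right) = \left(7 - 24\right) \left(-47\right) = \left(-17\right) \left(-47\right) = 799$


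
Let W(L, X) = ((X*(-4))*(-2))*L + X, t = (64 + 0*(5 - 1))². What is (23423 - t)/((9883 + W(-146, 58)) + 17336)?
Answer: -2761/5781 ≈ -0.47760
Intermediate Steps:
t = 4096 (t = (64 + 0*4)² = (64 + 0)² = 64² = 4096)
W(L, X) = X + 8*L*X (W(L, X) = (-4*X*(-2))*L + X = (8*X)*L + X = 8*L*X + X = X + 8*L*X)
(23423 - t)/((9883 + W(-146, 58)) + 17336) = (23423 - 1*4096)/((9883 + 58*(1 + 8*(-146))) + 17336) = (23423 - 4096)/((9883 + 58*(1 - 1168)) + 17336) = 19327/((9883 + 58*(-1167)) + 17336) = 19327/((9883 - 67686) + 17336) = 19327/(-57803 + 17336) = 19327/(-40467) = 19327*(-1/40467) = -2761/5781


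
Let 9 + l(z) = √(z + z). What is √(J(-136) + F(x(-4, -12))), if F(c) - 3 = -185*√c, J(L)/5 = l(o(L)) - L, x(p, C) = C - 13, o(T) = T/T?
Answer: √(638 - 925*I + 5*√2) ≈ 29.772 - 15.535*I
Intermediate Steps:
o(T) = 1
l(z) = -9 + √2*√z (l(z) = -9 + √(z + z) = -9 + √(2*z) = -9 + √2*√z)
x(p, C) = -13 + C
J(L) = -45 - 5*L + 5*√2 (J(L) = 5*((-9 + √2*√1) - L) = 5*((-9 + √2*1) - L) = 5*((-9 + √2) - L) = 5*(-9 + √2 - L) = -45 - 5*L + 5*√2)
F(c) = 3 - 185*√c
√(J(-136) + F(x(-4, -12))) = √((-45 - 5*(-136) + 5*√2) + (3 - 185*√(-13 - 12))) = √((-45 + 680 + 5*√2) + (3 - 925*I)) = √((635 + 5*√2) + (3 - 925*I)) = √(638 - 925*I + 5*√2)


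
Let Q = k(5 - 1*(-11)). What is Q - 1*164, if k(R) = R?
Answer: -148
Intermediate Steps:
Q = 16 (Q = 5 - 1*(-11) = 5 + 11 = 16)
Q - 1*164 = 16 - 1*164 = 16 - 164 = -148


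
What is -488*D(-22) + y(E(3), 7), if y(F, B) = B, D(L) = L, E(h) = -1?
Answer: 10743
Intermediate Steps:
-488*D(-22) + y(E(3), 7) = -488*(-22) + 7 = 10736 + 7 = 10743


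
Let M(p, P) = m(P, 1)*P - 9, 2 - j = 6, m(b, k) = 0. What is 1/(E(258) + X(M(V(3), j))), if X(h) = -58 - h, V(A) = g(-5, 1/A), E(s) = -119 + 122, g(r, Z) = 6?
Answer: -1/46 ≈ -0.021739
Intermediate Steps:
E(s) = 3
j = -4 (j = 2 - 1*6 = 2 - 6 = -4)
V(A) = 6
M(p, P) = -9 (M(p, P) = 0*P - 9 = 0 - 9 = -9)
1/(E(258) + X(M(V(3), j))) = 1/(3 + (-58 - 1*(-9))) = 1/(3 + (-58 + 9)) = 1/(3 - 49) = 1/(-46) = -1/46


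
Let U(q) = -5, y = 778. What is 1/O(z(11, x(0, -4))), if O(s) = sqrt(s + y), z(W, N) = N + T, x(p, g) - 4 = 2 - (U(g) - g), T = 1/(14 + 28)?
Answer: sqrt(1384782)/32971 ≈ 0.035691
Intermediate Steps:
T = 1/42 ≈ 0.023810
x(p, g) = 11 + g (x(p, g) = 4 + (2 - (-5 - g)) = 4 + (2 + (5 + g)) = 4 + (7 + g) = 11 + g)
z(W, N) = 1/42 + N (z(W, N) = N + 1/42 = 1/42 + N)
O(s) = sqrt(778 + s) (O(s) = sqrt(s + 778) = sqrt(778 + s))
1/O(z(11, x(0, -4))) = 1/(sqrt(778 + (1/42 + (11 - 4)))) = 1/(sqrt(778 + (1/42 + 7))) = 1/(sqrt(778 + 295/42)) = 1/(sqrt(32971/42)) = 1/(sqrt(1384782)/42) = sqrt(1384782)/32971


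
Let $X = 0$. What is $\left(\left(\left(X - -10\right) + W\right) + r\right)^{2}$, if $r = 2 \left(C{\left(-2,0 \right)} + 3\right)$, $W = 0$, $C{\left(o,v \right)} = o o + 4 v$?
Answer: $576$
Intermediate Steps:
$C{\left(o,v \right)} = o^{2} + 4 v$
$r = 14$ ($r = 2 \left(\left(\left(-2\right)^{2} + 4 \cdot 0\right) + 3\right) = 2 \left(\left(4 + 0\right) + 3\right) = 2 \left(4 + 3\right) = 2 \cdot 7 = 14$)
$\left(\left(\left(X - -10\right) + W\right) + r\right)^{2} = \left(\left(\left(0 - -10\right) + 0\right) + 14\right)^{2} = \left(\left(\left(0 + 10\right) + 0\right) + 14\right)^{2} = \left(\left(10 + 0\right) + 14\right)^{2} = \left(10 + 14\right)^{2} = 24^{2} = 576$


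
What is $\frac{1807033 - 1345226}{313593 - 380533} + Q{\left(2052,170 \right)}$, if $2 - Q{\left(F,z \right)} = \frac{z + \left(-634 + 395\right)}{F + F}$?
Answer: $- \frac{111766129}{22893480} \approx -4.882$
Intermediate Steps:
$Q{\left(F,z \right)} = 2 - \frac{-239 + z}{2 F}$ ($Q{\left(F,z \right)} = 2 - \frac{z + \left(-634 + 395\right)}{F + F} = 2 - \frac{z - 239}{2 F} = 2 - \left(-239 + z\right) \frac{1}{2 F} = 2 - \frac{-239 + z}{2 F}$)
$\frac{1807033 - 1345226}{313593 - 380533} + Q{\left(2052,170 \right)} = \frac{1807033 - 1345226}{313593 - 380533} + \frac{239 - 170 + 4 \cdot 2052}{2 \cdot 2052} = \frac{461807}{-66940} + \frac{1}{2} \cdot \frac{1}{2052} \left(239 - 170 + 8208\right) = 461807 \left(- \frac{1}{66940}\right) + \frac{1}{2} \cdot \frac{1}{2052} \cdot 8277 = - \frac{461807}{66940} + \frac{2759}{1368} = - \frac{111766129}{22893480}$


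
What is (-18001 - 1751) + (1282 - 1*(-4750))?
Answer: -13720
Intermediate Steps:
(-18001 - 1751) + (1282 - 1*(-4750)) = -19752 + (1282 + 4750) = -19752 + 6032 = -13720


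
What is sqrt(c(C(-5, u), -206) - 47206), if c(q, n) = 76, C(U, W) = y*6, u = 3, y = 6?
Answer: I*sqrt(47130) ≈ 217.09*I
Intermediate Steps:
C(U, W) = 36 (C(U, W) = 6*6 = 36)
sqrt(c(C(-5, u), -206) - 47206) = sqrt(76 - 47206) = sqrt(-47130) = I*sqrt(47130)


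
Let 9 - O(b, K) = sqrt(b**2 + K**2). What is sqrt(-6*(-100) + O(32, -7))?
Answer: sqrt(609 - sqrt(1073)) ≈ 24.005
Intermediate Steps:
O(b, K) = 9 - sqrt(K**2 + b**2) (O(b, K) = 9 - sqrt(b**2 + K**2) = 9 - sqrt(K**2 + b**2))
sqrt(-6*(-100) + O(32, -7)) = sqrt(-6*(-100) + (9 - sqrt((-7)**2 + 32**2))) = sqrt(600 + (9 - sqrt(49 + 1024))) = sqrt(600 + (9 - sqrt(1073))) = sqrt(609 - sqrt(1073))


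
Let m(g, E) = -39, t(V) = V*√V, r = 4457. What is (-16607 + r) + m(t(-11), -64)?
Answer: -12189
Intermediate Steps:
t(V) = V^(3/2)
(-16607 + r) + m(t(-11), -64) = (-16607 + 4457) - 39 = -12150 - 39 = -12189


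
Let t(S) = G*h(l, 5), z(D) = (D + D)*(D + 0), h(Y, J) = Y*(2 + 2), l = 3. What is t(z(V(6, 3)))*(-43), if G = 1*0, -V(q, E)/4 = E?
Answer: 0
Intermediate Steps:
V(q, E) = -4*E
h(Y, J) = 4*Y (h(Y, J) = Y*4 = 4*Y)
z(D) = 2*D² (z(D) = (2*D)*D = 2*D²)
G = 0
t(S) = 0 (t(S) = 0*(4*3) = 0*12 = 0)
t(z(V(6, 3)))*(-43) = 0*(-43) = 0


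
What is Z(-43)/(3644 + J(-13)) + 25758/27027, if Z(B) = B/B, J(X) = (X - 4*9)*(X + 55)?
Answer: 116465/122122 ≈ 0.95368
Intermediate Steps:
J(X) = (-36 + X)*(55 + X) (J(X) = (X - 36)*(55 + X) = (-36 + X)*(55 + X))
Z(B) = 1
Z(-43)/(3644 + J(-13)) + 25758/27027 = 1/(3644 + (-1980 + (-13)**2 + 19*(-13))) + 25758/27027 = 1/(3644 + (-1980 + 169 - 247)) + 25758*(1/27027) = 1/(3644 - 2058) + 954/1001 = 1/1586 + 954/1001 = 116465/122122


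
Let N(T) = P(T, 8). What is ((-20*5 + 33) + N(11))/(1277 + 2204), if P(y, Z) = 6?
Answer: -61/3481 ≈ -0.017524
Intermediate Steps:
N(T) = 6
((-20*5 + 33) + N(11))/(1277 + 2204) = ((-20*5 + 33) + 6)/(1277 + 2204) = ((-100 + 33) + 6)/3481 = (-67 + 6)*(1/3481) = -61*1/3481 = -61/3481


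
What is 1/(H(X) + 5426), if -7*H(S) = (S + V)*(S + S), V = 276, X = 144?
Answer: -1/11854 ≈ -8.4360e-5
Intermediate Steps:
H(S) = -2*S*(276 + S)/7 (H(S) = -(S + 276)*(S + S)/7 = -(276 + S)*2*S/7 = -2*S*(276 + S)/7)
1/(H(X) + 5426) = 1/(-2/7*144*(276 + 144) + 5426) = 1/(-2/7*144*420 + 5426) = 1/(-17280 + 5426) = 1/(-11854) = -1/11854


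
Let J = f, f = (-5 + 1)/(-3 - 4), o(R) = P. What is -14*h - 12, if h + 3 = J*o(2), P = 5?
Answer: -10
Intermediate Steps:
o(R) = 5
f = 4/7 (f = -4/(-7) = -4*(-1/7) = 4/7 ≈ 0.57143)
J = 4/7 ≈ 0.57143
h = -1/7 (h = -3 + (4/7)*5 = -3 + 20/7 = -1/7 ≈ -0.14286)
-14*h - 12 = -14*(-1/7) - 12 = 2 - 12 = -10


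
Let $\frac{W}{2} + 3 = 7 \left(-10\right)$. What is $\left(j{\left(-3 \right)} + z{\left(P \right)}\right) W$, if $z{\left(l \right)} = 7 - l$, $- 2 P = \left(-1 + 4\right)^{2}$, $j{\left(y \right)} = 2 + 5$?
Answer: $-2701$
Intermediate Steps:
$j{\left(y \right)} = 7$
$P = - \frac{9}{2}$ ($P = - \frac{\left(-1 + 4\right)^{2}}{2} = - \frac{3^{2}}{2} = \left(- \frac{1}{2}\right) 9 = - \frac{9}{2} \approx -4.5$)
$W = -146$ ($W = -6 + 2 \cdot 7 \left(-10\right) = -6 + 2 \left(-70\right) = -6 - 140 = -146$)
$\left(j{\left(-3 \right)} + z{\left(P \right)}\right) W = \left(7 + \left(7 - - \frac{9}{2}\right)\right) \left(-146\right) = \left(7 + \left(7 + \frac{9}{2}\right)\right) \left(-146\right) = \left(7 + \frac{23}{2}\right) \left(-146\right) = \frac{37}{2} \left(-146\right) = -2701$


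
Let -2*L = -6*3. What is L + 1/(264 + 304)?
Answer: 5113/568 ≈ 9.0018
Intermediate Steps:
L = 9 (L = -(-3)*3 = -½*(-18) = 9)
L + 1/(264 + 304) = 9 + 1/(264 + 304) = 9 + 1/568 = 5113/568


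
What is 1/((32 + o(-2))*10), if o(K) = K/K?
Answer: 1/330 ≈ 0.0030303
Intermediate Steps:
o(K) = 1
1/((32 + o(-2))*10) = 1/((32 + 1)*10) = 1/(33*10) = 1/330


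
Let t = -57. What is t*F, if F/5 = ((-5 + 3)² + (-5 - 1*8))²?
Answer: -23085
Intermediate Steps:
F = 405 (F = 5*((-5 + 3)² + (-5 - 1*8))² = 5*((-2)² + (-5 - 8))² = 5*(4 - 13)² = 5*(-9)² = 5*81 = 405)
t*F = -57*405 = -23085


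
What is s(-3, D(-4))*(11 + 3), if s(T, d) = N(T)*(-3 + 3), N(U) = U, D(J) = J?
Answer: 0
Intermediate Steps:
s(T, d) = 0 (s(T, d) = T*(-3 + 3) = T*0 = 0)
s(-3, D(-4))*(11 + 3) = 0*(11 + 3) = 0*14 = 0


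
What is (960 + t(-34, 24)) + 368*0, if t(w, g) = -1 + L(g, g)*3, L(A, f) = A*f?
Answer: 2687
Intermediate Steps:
t(w, g) = -1 + 3*g² (t(w, g) = -1 + (g*g)*3 = -1 + g²*3 = -1 + 3*g²)
(960 + t(-34, 24)) + 368*0 = (960 + (-1 + 3*24²)) + 368*0 = (960 + (-1 + 3*576)) + 0 = (960 + (-1 + 1728)) + 0 = (960 + 1727) + 0 = 2687 + 0 = 2687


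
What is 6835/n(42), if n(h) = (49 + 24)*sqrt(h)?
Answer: 6835*sqrt(42)/3066 ≈ 14.447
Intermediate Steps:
n(h) = 73*sqrt(h)
6835/n(42) = 6835/((73*sqrt(42))) = 6835*(sqrt(42)/3066) = 6835*sqrt(42)/3066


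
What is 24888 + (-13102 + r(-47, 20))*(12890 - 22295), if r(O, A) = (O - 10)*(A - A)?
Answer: 123249198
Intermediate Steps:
r(O, A) = 0 (r(O, A) = (-10 + O)*0 = 0)
24888 + (-13102 + r(-47, 20))*(12890 - 22295) = 24888 + (-13102 + 0)*(12890 - 22295) = 24888 - 13102*(-9405) = 24888 + 123224310 = 123249198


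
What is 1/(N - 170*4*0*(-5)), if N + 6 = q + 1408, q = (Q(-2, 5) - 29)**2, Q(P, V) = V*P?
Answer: 1/2923 ≈ 0.00034211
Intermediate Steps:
Q(P, V) = P*V
q = 1521 (q = (-2*5 - 29)**2 = (-10 - 29)**2 = (-39)**2 = 1521)
N = 2923 (N = -6 + (1521 + 1408) = -6 + 2929 = 2923)
1/(N - 170*4*0*(-5)) = 1/(2923 - 170*4*0*(-5)) = 1/(2923 - 0*(-5)) = 1/(2923 - 170*0) = 1/(2923 + 0) = 1/2923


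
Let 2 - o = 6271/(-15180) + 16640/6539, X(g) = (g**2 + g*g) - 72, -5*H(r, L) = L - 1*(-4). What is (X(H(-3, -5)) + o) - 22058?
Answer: -844874471819/38177700 ≈ -22130.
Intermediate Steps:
H(r, L) = -4/5 - L/5 (H(r, L) = -(L - 1*(-4))/5 = -(L + 4)/5 = -(4 + L)/5 = -4/5 - L/5)
X(g) = -72 + 2*g**2 (X(g) = (g**2 + g**2) - 72 = 2*g**2 - 72 = -72 + 2*g**2)
o = -1005007/7635540 (o = 2 - (6271/(-15180) + 16640/6539) = 2 - (6271*(-1/15180) + 16640*(1/6539)) = 2 - (-6271/15180 + 1280/503) = 2 - 1*16276087/7635540 = 2 - 16276087/7635540 = -1005007/7635540 ≈ -0.13162)
(X(H(-3, -5)) + o) - 22058 = ((-72 + 2*(-4/5 - 1/5*(-5))**2) - 1005007/7635540) - 22058 = ((-72 + 2*(-4/5 + 1)**2) - 1005007/7635540) - 22058 = ((-72 + 2*(1/5)**2) - 1005007/7635540) - 22058 = ((-72 + 2*(1/25)) - 1005007/7635540) - 22058 = ((-72 + 2/25) - 1005007/7635540) - 22058 = (-1798/25 - 1005007/7635540) - 22058 = -2750765219/38177700 - 22058 = -844874471819/38177700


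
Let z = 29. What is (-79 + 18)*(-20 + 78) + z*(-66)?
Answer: -5452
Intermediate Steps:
(-79 + 18)*(-20 + 78) + z*(-66) = (-79 + 18)*(-20 + 78) + 29*(-66) = -61*58 - 1914 = -3538 - 1914 = -5452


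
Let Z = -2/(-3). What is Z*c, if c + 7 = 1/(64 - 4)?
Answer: -419/90 ≈ -4.6556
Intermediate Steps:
Z = ⅔ (Z = -2*(-⅓) = ⅔ ≈ 0.66667)
c = -419/60 (c = -7 + 1/(64 - 4) = -7 + 1/60 = -419/60 ≈ -6.9833)
Z*c = (⅔)*(-419/60) = -419/90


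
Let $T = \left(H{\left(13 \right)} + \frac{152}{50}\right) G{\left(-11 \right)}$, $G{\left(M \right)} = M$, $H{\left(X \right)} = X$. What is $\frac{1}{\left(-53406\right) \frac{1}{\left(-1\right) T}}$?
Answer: $- \frac{4411}{1335150} \approx -0.0033037$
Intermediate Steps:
$T = - \frac{4411}{25}$ ($T = \left(13 + \frac{152}{50}\right) \left(-11\right) = \left(13 + 152 \cdot \frac{1}{50}\right) \left(-11\right) = \left(13 + \frac{76}{25}\right) \left(-11\right) = \frac{401}{25} \left(-11\right) = - \frac{4411}{25} \approx -176.44$)
$\frac{1}{\left(-53406\right) \frac{1}{\left(-1\right) T}} = \frac{1}{\left(-53406\right) \frac{1}{\left(-1\right) \left(- \frac{4411}{25}\right)}} = \frac{1}{\left(-53406\right) \frac{1}{\frac{4411}{25}}} = \frac{1}{\left(-53406\right) \frac{25}{4411}} = \frac{1}{- \frac{1335150}{4411}} = - \frac{4411}{1335150}$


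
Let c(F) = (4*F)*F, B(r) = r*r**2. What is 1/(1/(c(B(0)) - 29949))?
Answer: -29949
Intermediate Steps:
B(r) = r**3
c(F) = 4*F**2
1/(1/(c(B(0)) - 29949)) = 1/(1/(4*(0**3)**2 - 29949)) = 1/(1/(4*0**2 - 29949)) = 1/(1/(4*0 - 29949)) = 1/(1/(0 - 29949)) = 1/(1/(-29949)) = 1/(-1/29949) = -29949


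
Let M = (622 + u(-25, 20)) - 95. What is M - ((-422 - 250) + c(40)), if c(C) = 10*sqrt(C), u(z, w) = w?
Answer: 1219 - 20*sqrt(10) ≈ 1155.8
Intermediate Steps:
M = 547 (M = (622 + 20) - 95 = 642 - 95 = 547)
M - ((-422 - 250) + c(40)) = 547 - ((-422 - 250) + 10*sqrt(40)) = 547 - (-672 + 10*(2*sqrt(10))) = 547 - (-672 + 20*sqrt(10)) = 547 + (672 - 20*sqrt(10)) = 1219 - 20*sqrt(10)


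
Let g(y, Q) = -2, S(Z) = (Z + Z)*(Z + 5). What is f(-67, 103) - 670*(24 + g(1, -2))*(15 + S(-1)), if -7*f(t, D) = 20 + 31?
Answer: -722311/7 ≈ -1.0319e+5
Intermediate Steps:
S(Z) = 2*Z*(5 + Z) (S(Z) = (2*Z)*(5 + Z) = 2*Z*(5 + Z))
f(t, D) = -51/7 (f(t, D) = -(20 + 31)/7 = -⅐*51 = -51/7)
f(-67, 103) - 670*(24 + g(1, -2))*(15 + S(-1)) = -51/7 - 670*(24 - 2)*(15 + 2*(-1)*(5 - 1)) = -51/7 - 670*22*(15 + 2*(-1)*4) = -51/7 - 670*22*(15 - 8) = -51/7 - 670*22*7 = -51/7 - 670*154 = -51/7 - 1*103180 = -51/7 - 103180 = -722311/7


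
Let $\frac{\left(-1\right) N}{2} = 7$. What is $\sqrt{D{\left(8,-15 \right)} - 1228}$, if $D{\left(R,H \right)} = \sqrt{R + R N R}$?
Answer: $\sqrt{-1228 + 2 i \sqrt{222}} \approx 0.4252 + 35.045 i$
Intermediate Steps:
$N = -14$ ($N = \left(-2\right) 7 = -14$)
$D{\left(R,H \right)} = \sqrt{R - 14 R^{2}}$ ($D{\left(R,H \right)} = \sqrt{R + R \left(-14\right) R} = \sqrt{R + - 14 R R} = \sqrt{R - 14 R^{2}}$)
$\sqrt{D{\left(8,-15 \right)} - 1228} = \sqrt{\sqrt{8 \left(1 - 112\right)} - 1228} = \sqrt{\sqrt{8 \left(-111\right)} - 1228} = \sqrt{\sqrt{-888} - 1228} = \sqrt{2 i \sqrt{222} - 1228} = \sqrt{-1228 + 2 i \sqrt{222}}$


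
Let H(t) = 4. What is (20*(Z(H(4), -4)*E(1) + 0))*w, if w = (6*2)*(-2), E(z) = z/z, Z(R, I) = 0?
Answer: 0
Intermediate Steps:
E(z) = 1
w = -24 (w = 12*(-2) = -24)
(20*(Z(H(4), -4)*E(1) + 0))*w = (20*(0*1 + 0))*(-24) = (20*(0 + 0))*(-24) = (20*0)*(-24) = 0*(-24) = 0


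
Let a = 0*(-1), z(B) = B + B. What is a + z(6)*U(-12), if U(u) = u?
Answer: -144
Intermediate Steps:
z(B) = 2*B
a = 0
a + z(6)*U(-12) = 0 + (2*6)*(-12) = 0 + 12*(-12) = 0 - 144 = -144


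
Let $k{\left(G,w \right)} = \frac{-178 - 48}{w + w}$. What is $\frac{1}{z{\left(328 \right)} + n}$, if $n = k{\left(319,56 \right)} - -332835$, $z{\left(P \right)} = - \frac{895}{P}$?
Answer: $\frac{1148}{382089131} \approx 3.0045 \cdot 10^{-6}$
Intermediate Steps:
$k{\left(G,w \right)} = - \frac{113}{w}$ ($k{\left(G,w \right)} = - \frac{226}{2 w} = - 226 \frac{1}{2 w} = - \frac{113}{w}$)
$n = \frac{18638647}{56}$ ($n = - \frac{113}{56} - -332835 = \left(-113\right) \frac{1}{56} + 332835 = - \frac{113}{56} + 332835 = \frac{18638647}{56} \approx 3.3283 \cdot 10^{5}$)
$\frac{1}{z{\left(328 \right)} + n} = \frac{1}{- \frac{895}{328} + \frac{18638647}{56}} = \frac{1}{\frac{382089131}{1148}} = \frac{1148}{382089131}$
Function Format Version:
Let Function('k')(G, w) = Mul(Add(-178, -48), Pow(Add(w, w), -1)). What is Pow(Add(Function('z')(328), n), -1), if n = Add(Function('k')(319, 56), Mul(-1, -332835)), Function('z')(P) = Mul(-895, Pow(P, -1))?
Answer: Rational(1148, 382089131) ≈ 3.0045e-6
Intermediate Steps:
Function('k')(G, w) = Mul(-113, Pow(w, -1)) (Function('k')(G, w) = Mul(-226, Pow(Mul(2, w), -1)) = Mul(-226, Mul(Rational(1, 2), Pow(w, -1))) = Mul(-113, Pow(w, -1)))
n = Rational(18638647, 56) (n = Add(Mul(-113, Pow(56, -1)), Mul(-1, -332835)) = Add(Mul(-113, Rational(1, 56)), 332835) = Add(Rational(-113, 56), 332835) = Rational(18638647, 56) ≈ 3.3283e+5)
Pow(Add(Function('z')(328), n), -1) = Pow(Add(Mul(-895, Pow(328, -1)), Rational(18638647, 56)), -1) = Pow(Add(Mul(-895, Rational(1, 328)), Rational(18638647, 56)), -1) = Pow(Add(Rational(-895, 328), Rational(18638647, 56)), -1) = Pow(Rational(382089131, 1148), -1) = Rational(1148, 382089131)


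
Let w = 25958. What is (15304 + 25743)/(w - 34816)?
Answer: -41047/8858 ≈ -4.6339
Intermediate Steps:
(15304 + 25743)/(w - 34816) = (15304 + 25743)/(25958 - 34816) = 41047/(-8858) = 41047*(-1/8858) = -41047/8858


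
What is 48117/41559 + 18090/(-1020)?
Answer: -7808033/471002 ≈ -16.577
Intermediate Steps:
48117/41559 + 18090/(-1020) = 48117*(1/41559) + 18090*(-1/1020) = 16039/13853 - 603/34 = -7808033/471002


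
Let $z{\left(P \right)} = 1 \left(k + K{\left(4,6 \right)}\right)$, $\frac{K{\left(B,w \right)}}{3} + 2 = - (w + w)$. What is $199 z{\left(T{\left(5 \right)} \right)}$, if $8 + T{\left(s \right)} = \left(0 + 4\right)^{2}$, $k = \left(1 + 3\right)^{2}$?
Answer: $-5174$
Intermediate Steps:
$K{\left(B,w \right)} = -6 - 6 w$ ($K{\left(B,w \right)} = -6 + 3 \left(- (w + w)\right) = -6 + 3 \left(- 2 w\right) = -6 - 6 w$)
$k = 16$ ($k = 4^{2} = 16$)
$T{\left(s \right)} = 8$ ($T{\left(s \right)} = -8 + \left(0 + 4\right)^{2} = -8 + 4^{2} = -8 + 16 = 8$)
$z{\left(P \right)} = -26$ ($z{\left(P \right)} = 1 \left(16 - 42\right) = 1 \left(-26\right) = -26$)
$199 z{\left(T{\left(5 \right)} \right)} = 199 \left(-26\right) = -5174$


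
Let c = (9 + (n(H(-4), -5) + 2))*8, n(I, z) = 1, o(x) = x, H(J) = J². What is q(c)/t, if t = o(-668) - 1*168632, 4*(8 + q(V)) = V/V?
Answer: 31/677200 ≈ 4.5777e-5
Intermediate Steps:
c = 96 (c = (9 + (1 + 2))*8 = (9 + 3)*8 = 12*8 = 96)
q(V) = -31/4 (q(V) = -8 + (V/V)/4 = -8 + (¼)*1 = -8 + ¼ = -31/4)
t = -169300 (t = -668 - 1*168632 = -668 - 168632 = -169300)
q(c)/t = -31/4/(-169300) = -31/4*(-1/169300) = 31/677200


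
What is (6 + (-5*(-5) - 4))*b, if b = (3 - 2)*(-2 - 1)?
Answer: -81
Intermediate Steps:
b = -3 (b = 1*(-3) = -3)
(6 + (-5*(-5) - 4))*b = (6 + (-5*(-5) - 4))*(-3) = (6 + (25 - 4))*(-3) = (6 + 21)*(-3) = 27*(-3) = -81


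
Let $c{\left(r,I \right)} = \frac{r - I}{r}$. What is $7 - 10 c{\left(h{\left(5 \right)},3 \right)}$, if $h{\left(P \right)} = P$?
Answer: $3$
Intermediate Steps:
$c{\left(r,I \right)} = \frac{r - I}{r}$
$7 - 10 c{\left(h{\left(5 \right)},3 \right)} = 7 - 10 \frac{5 - 3}{5} = 7 - 10 \cdot \frac{1}{5} \cdot 2 = 7 - 4 = 3$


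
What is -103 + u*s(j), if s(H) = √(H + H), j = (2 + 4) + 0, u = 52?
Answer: -103 + 104*√3 ≈ 77.133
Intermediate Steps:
j = 6 (j = 6 + 0 = 6)
s(H) = √2*√H (s(H) = √(2*H) = √2*√H)
-103 + u*s(j) = -103 + 52*(√2*√6) = -103 + 52*(2*√3) = -103 + 104*√3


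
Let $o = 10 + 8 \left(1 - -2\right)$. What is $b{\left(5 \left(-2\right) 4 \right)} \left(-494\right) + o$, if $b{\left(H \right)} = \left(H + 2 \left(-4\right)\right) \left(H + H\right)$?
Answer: $-1896926$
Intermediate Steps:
$o = 34$ ($o = 10 + 8 \left(1 + 2\right) = 10 + 8 \cdot 3 = 10 + 24 = 34$)
$b{\left(H \right)} = 2 H \left(-8 + H\right)$ ($b{\left(H \right)} = \left(H - 8\right) 2 H = \left(-8 + H\right) 2 H = 2 H \left(-8 + H\right)$)
$b{\left(5 \left(-2\right) 4 \right)} \left(-494\right) + o = 2 \cdot 5 \left(-2\right) 4 \left(-8 + 5 \left(-2\right) 4\right) \left(-494\right) + 34 = 2 \left(\left(-10\right) 4\right) \left(-8 - 40\right) \left(-494\right) + 34 = 2 \left(-40\right) \left(-8 - 40\right) \left(-494\right) + 34 = 2 \left(-40\right) \left(-48\right) \left(-494\right) + 34 = 3840 \left(-494\right) + 34 = -1896960 + 34 = -1896926$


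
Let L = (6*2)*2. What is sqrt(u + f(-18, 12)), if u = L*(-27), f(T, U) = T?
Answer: 3*I*sqrt(74) ≈ 25.807*I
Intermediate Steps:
L = 24 (L = 12*2 = 24)
u = -648 (u = 24*(-27) = -648)
sqrt(u + f(-18, 12)) = sqrt(-648 - 18) = sqrt(-666) = 3*I*sqrt(74)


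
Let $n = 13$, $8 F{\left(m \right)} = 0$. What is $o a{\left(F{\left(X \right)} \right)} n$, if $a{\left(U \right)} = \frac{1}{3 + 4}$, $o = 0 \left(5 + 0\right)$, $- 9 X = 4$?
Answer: $0$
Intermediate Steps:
$X = - \frac{4}{9}$ ($X = \left(- \frac{1}{9}\right) 4 = - \frac{4}{9} \approx -0.44444$)
$F{\left(m \right)} = 0$ ($F{\left(m \right)} = \frac{1}{8} \cdot 0 = 0$)
$o = 0$ ($o = 0 \cdot 5 = 0$)
$a{\left(U \right)} = \frac{1}{7}$
$o a{\left(F{\left(X \right)} \right)} n = 0 \cdot \frac{1}{7} \cdot 13 = 0 \cdot 13 = 0$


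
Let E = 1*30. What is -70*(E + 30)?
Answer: -4200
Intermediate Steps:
E = 30
-70*(E + 30) = -70*(30 + 30) = -70*60 = -4200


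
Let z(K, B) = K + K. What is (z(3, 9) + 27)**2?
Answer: 1089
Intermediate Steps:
z(K, B) = 2*K
(z(3, 9) + 27)**2 = (2*3 + 27)**2 = (6 + 27)**2 = 33**2 = 1089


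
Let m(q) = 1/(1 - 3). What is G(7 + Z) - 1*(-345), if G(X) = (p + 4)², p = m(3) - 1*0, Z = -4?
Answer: 1429/4 ≈ 357.25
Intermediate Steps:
m(q) = -½ (m(q) = 1/(-2) = -½)
p = -½ (p = -½ - 1*0 = -½ + 0 = -½ ≈ -0.50000)
G(X) = 49/4 (G(X) = (-½ + 4)² = (7/2)² = 49/4)
G(7 + Z) - 1*(-345) = 49/4 - 1*(-345) = 49/4 + 345 = 1429/4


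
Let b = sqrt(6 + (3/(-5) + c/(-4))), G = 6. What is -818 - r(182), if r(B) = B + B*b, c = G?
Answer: -1000 - 91*sqrt(390)/5 ≈ -1359.4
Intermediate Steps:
c = 6
b = sqrt(390)/10 (b = sqrt(6 + (3/(-5) + 6/(-4))) = sqrt(6 + (3*(-1/5) + 6*(-1/4))) = sqrt(6 + (-3/5 - 3/2)) = sqrt(6 - 21/10) = sqrt(39/10) = sqrt(390)/10 ≈ 1.9748)
r(B) = B + B*sqrt(390)/10 (r(B) = B + B*(sqrt(390)/10) = B + B*sqrt(390)/10)
-818 - r(182) = -818 - 182*(10 + sqrt(390))/10 = -818 - (182 + 91*sqrt(390)/5) = -818 + (-182 - 91*sqrt(390)/5) = -1000 - 91*sqrt(390)/5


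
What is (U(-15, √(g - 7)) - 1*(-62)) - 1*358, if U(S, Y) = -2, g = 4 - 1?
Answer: -298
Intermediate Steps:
g = 3
(U(-15, √(g - 7)) - 1*(-62)) - 1*358 = (-2 - 1*(-62)) - 1*358 = (-2 + 62) - 358 = 60 - 358 = -298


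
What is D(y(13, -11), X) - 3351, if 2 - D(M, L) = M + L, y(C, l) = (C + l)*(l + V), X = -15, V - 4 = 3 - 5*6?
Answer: -3266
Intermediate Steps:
V = -23 (V = 4 + (3 - 5*6) = 4 + (3 - 30) = 4 - 27 = -23)
y(C, l) = (-23 + l)*(C + l) (y(C, l) = (C + l)*(l - 23) = (C + l)*(-23 + l) = (-23 + l)*(C + l))
D(M, L) = 2 - L - M (D(M, L) = 2 - (M + L) = 2 - (L + M) = 2 + (-L - M) = 2 - L - M)
D(y(13, -11), X) - 3351 = (2 - 1*(-15) - ((-11)**2 - 23*13 - 23*(-11) + 13*(-11))) - 3351 = (2 + 15 - (121 - 299 + 253 - 143)) - 3351 = (2 + 15 - 1*(-68)) - 3351 = (2 + 15 + 68) - 3351 = 85 - 3351 = -3266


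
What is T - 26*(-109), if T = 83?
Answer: 2917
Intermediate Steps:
T - 26*(-109) = 83 - 26*(-109) = 83 + 2834 = 2917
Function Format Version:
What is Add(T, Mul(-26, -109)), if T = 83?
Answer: 2917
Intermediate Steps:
Add(T, Mul(-26, -109)) = Add(83, Mul(-26, -109)) = Add(83, 2834) = 2917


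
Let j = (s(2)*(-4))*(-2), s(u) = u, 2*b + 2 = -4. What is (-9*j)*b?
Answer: 432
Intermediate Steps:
b = -3 (b = -1 + (1/2)*(-4) = -1 - 2 = -3)
j = 16 (j = (2*(-4))*(-2) = -8*(-2) = 16)
(-9*j)*b = -9*16*(-3) = -144*(-3) = 432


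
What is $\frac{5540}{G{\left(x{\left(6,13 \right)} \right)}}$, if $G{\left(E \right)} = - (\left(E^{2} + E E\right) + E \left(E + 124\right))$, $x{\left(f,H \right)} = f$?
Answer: $- \frac{1385}{213} \approx -6.5023$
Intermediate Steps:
$G{\left(E \right)} = - 2 E^{2} - E \left(124 + E\right)$ ($G{\left(E \right)} = - (\left(E^{2} + E^{2}\right) + E \left(124 + E\right)) = - (2 E^{2} + E \left(124 + E\right)) = - 2 E^{2} - E \left(124 + E\right)$)
$\frac{5540}{G{\left(x{\left(6,13 \right)} \right)}} = \frac{5540}{\left(-1\right) 6 \left(124 + 3 \cdot 6\right)} = \frac{5540}{\left(-1\right) 6 \left(124 + 18\right)} = \frac{5540}{\left(-1\right) 6 \cdot 142} = \frac{5540}{-852} = 5540 \left(- \frac{1}{852}\right) = - \frac{1385}{213}$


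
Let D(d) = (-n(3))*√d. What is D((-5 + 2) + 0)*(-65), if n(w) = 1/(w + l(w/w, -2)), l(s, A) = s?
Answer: 65*I*√3/4 ≈ 28.146*I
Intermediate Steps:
n(w) = 1/(1 + w) (n(w) = 1/(w + w/w) = 1/(w + 1) = 1/(1 + w))
D(d) = -√d/4 (D(d) = (-1/(1 + 3))*√d = (-1/4)*√d = (-1*¼)*√d = -√d/4)
D((-5 + 2) + 0)*(-65) = -√((-5 + 2) + 0)/4*(-65) = -√(-3 + 0)/4*(-65) = -I*√3/4*(-65) = 65*I*√3/4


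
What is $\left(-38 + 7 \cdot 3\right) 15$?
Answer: $-255$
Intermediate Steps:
$\left(-38 + 7 \cdot 3\right) 15 = \left(-38 + 21\right) 15 = \left(-17\right) 15 = -255$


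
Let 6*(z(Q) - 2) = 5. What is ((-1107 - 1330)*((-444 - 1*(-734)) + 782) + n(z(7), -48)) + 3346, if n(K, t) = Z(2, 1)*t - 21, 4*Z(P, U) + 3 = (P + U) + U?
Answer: -2609151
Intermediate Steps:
z(Q) = 17/6 (z(Q) = 2 + (1/6)*5 = 2 + 5/6 = 17/6)
Z(P, U) = -3/4 + U/2 + P/4 (Z(P, U) = -3/4 + ((P + U) + U)/4 = -3/4 + (P + 2*U)/4 = -3/4 + (U/2 + P/4) = -3/4 + U/2 + P/4)
n(K, t) = -21 + t/4 (n(K, t) = (-3/4 + (1/2)*1 + (1/4)*2)*t - 21 = (-3/4 + 1/2 + 1/2)*t - 21 = t/4 - 21 = -21 + t/4)
((-1107 - 1330)*((-444 - 1*(-734)) + 782) + n(z(7), -48)) + 3346 = ((-1107 - 1330)*((-444 - 1*(-734)) + 782) + (-21 + (1/4)*(-48))) + 3346 = (-2437*((-444 + 734) + 782) + (-21 - 12)) + 3346 = (-2437*(290 + 782) - 33) + 3346 = (-2437*1072 - 33) + 3346 = (-2612464 - 33) + 3346 = -2612497 + 3346 = -2609151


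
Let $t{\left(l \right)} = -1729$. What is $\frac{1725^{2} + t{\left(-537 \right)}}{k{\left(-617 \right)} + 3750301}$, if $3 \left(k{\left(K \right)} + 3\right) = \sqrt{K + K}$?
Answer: $\frac{50188482994536}{63291307900235} - \frac{4460844 i \sqrt{1234}}{63291307900235} \approx 0.79298 - 2.4759 \cdot 10^{-6} i$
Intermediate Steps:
$k{\left(K \right)} = -3 + \frac{\sqrt{2} \sqrt{K}}{3}$ ($k{\left(K \right)} = -3 + \frac{\sqrt{K + K}}{3} = -3 + \frac{\sqrt{2 K}}{3} = -3 + \frac{\sqrt{2} \sqrt{K}}{3}$)
$\frac{1725^{2} + t{\left(-537 \right)}}{k{\left(-617 \right)} + 3750301} = \frac{1725^{2} - 1729}{\left(-3 + \frac{\sqrt{2} \sqrt{-617}}{3}\right) + 3750301} = \frac{2975625 - 1729}{\left(-3 + \frac{\sqrt{2} i \sqrt{617}}{3}\right) + 3750301} = \frac{2973896}{\left(-3 + \frac{i \sqrt{1234}}{3}\right) + 3750301} = \frac{2973896}{3750298 + \frac{i \sqrt{1234}}{3}}$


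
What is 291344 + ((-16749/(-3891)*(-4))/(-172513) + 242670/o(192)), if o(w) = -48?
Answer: 512454727922483/1789994888 ≈ 2.8629e+5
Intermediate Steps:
291344 + ((-16749/(-3891)*(-4))/(-172513) + 242670/o(192)) = 291344 + ((-16749/(-3891)*(-4))/(-172513) + 242670/(-48)) = 291344 + ((-16749*(-1/3891)*(-4))*(-1/172513) + 242670*(-1/48)) = 291344 + (((5583/1297)*(-4))*(-1/172513) - 40445/8) = 291344 + (-22332/1297*(-1/172513) - 40445/8) = 291344 + (22332/223749361 - 40445/8) = 291344 - 9049542726989/1789994888 = 512454727922483/1789994888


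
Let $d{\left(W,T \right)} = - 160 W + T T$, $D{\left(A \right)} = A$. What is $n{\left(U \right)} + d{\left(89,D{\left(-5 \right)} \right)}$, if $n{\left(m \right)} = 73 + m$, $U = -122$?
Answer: $-14264$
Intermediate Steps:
$d{\left(W,T \right)} = T^{2} - 160 W$ ($d{\left(W,T \right)} = - 160 W + T^{2} = T^{2} - 160 W$)
$n{\left(U \right)} + d{\left(89,D{\left(-5 \right)} \right)} = \left(73 - 122\right) + \left(\left(-5\right)^{2} - 14240\right) = -49 + \left(25 - 14240\right) = -49 - 14215 = -14264$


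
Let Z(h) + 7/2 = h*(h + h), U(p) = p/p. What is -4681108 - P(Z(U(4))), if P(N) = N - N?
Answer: -4681108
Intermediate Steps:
U(p) = 1
Z(h) = -7/2 + 2*h**2 (Z(h) = -7/2 + h*(h + h) = -7/2 + h*(2*h) = -7/2 + 2*h**2)
P(N) = 0
-4681108 - P(Z(U(4))) = -4681108 - 1*0 = -4681108 + 0 = -4681108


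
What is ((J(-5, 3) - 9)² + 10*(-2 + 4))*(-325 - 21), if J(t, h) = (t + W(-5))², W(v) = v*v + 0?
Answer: -52903746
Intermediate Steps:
W(v) = v² (W(v) = v² + 0 = v²)
J(t, h) = (25 + t)² (J(t, h) = (t + (-5)²)² = (t + 25)² = (25 + t)²)
((J(-5, 3) - 9)² + 10*(-2 + 4))*(-325 - 21) = (((25 - 5)² - 9)² + 10*(-2 + 4))*(-325 - 21) = ((20² - 9)² + 10*2)*(-346) = ((400 - 9)² + 20)*(-346) = (391² + 20)*(-346) = (152881 + 20)*(-346) = 152901*(-346) = -52903746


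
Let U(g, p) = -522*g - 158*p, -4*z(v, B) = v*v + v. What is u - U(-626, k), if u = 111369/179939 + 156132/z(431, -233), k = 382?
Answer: -61985283206158/232661127 ≈ -2.6642e+5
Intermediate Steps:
z(v, B) = -v/4 - v²/4 (z(v, B) = -(v*v + v)/4 = -(v² + v)/4 = -(v + v²)/4 = -v/4 - v²/4)
u = -636395326/232661127 (u = 111369/179939 + 156132/((-¼*431*(1 + 431))) = 111369*(1/179939) + 156132/((-¼*431*432)) = 111369/179939 + 156132/(-46548) = 111369/179939 + 156132*(-1/46548) = 111369/179939 - 4337/1293 = -636395326/232661127 ≈ -2.7353)
u - U(-626, k) = -636395326/232661127 - (-522*(-626) - 158*382) = -636395326/232661127 - (326772 - 60356) = -636395326/232661127 - 1*266416 = -636395326/232661127 - 266416 = -61985283206158/232661127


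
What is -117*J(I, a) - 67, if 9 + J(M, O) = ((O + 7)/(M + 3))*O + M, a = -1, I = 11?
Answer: -1756/7 ≈ -250.86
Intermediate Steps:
J(M, O) = -9 + M + O*(7 + O)/(3 + M) (J(M, O) = -9 + (((O + 7)/(M + 3))*O + M) = -9 + (((7 + O)/(3 + M))*O + M) = -9 + (O*(7 + O)/(3 + M) + M) = -9 + (M + O*(7 + O)/(3 + M)) = -9 + M + O*(7 + O)/(3 + M))
-117*J(I, a) - 67 = -117*(-27 + 11² + (-1)² - 6*11 + 7*(-1))/(3 + 11) - 67 = -117*(-27 + 121 + 1 - 66 - 7)/14 - 67 = -117*22/14 - 67 = -117*11/7 - 67 = -1287/7 - 67 = -1756/7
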